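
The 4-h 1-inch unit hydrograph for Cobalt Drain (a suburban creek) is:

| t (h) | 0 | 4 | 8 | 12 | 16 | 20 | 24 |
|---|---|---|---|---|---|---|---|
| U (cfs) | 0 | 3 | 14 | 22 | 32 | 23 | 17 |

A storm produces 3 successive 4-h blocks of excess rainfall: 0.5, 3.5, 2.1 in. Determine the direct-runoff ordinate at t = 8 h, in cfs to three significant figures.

Q ≈ 17.5 cfs

By discrete convolution, Q_j = Σ (P_i / 1 in) · U_{j−i}.
At t = 8 h (j=2): Q = (0.5/1)·14 + (3.5/1)·3 + (2.1/1)·0 = 17.5 cfs.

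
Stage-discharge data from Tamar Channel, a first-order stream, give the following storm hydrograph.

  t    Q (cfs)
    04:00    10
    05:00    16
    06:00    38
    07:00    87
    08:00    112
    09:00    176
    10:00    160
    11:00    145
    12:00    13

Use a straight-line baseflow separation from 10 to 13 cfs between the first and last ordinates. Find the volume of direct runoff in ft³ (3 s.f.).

V ≈ 2.35 × 10^6 ft³

Direct-runoff ordinates (Q − Q_b): 0.00, 5.62, 27.25, 75.88, 100.50, 164.12, 147.75, 132.38, 0.00 cfs.
ΣQ_DR = 653.5 cfs.
With Δt = 1 h = 3600 s, V = ΣQ_DR · Δt = 653.5 × 3600 = 2.35 × 10^6 ft³.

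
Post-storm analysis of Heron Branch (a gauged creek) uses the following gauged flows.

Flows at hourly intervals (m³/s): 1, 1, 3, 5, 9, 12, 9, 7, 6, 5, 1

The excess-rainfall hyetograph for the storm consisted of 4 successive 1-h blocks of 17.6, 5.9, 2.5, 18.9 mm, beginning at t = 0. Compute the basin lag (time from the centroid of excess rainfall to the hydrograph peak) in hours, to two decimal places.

Centroid of excess rainfall: t_c = Σ P_i·t̄_i / ΣP_i = 2.0056 h (block centres at 0.5, 1.5, 2.5, 3.5 h).
Hydrograph peak occurs at t = 5 h, so basin lag t_L = 5 − 2.0056 = 2.99 h.

t_L ≈ 2.99 h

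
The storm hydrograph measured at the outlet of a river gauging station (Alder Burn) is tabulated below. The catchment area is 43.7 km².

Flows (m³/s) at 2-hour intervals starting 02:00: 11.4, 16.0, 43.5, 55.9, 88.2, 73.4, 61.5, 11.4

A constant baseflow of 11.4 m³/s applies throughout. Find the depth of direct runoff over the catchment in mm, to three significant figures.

d ≈ 44.5 mm

Direct runoff: 0.0, 4.6, 32.1, 44.5, 76.8, 62.0, 50.1, 0.0 m³/s; ΣQ_DR = 270.1 m³/s.
V = ΣQ_DR · Δt = 270.1 × 7200 s = 1.945 × 10^6 m³.
Over A = 43.7 km², depth = V / A = 44.5 mm.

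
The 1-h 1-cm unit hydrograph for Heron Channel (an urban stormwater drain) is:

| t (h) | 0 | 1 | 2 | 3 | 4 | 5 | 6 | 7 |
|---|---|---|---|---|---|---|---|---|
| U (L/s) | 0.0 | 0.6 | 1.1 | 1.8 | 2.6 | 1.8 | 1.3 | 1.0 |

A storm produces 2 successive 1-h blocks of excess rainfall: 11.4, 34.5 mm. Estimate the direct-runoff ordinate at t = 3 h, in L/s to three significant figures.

By discrete convolution, Q_j = Σ (P_i / 10 mm) · U_{j−i}.
At t = 3 h (j=3): Q = (11.4/10)·1.8 + (34.5/10)·1.1 = 5.85 L/s.

Q ≈ 5.85 L/s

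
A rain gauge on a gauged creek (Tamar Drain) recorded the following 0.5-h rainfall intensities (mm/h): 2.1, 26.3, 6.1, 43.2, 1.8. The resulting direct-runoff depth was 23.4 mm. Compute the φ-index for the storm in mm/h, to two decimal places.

φ ≈ 11.35 mm/h

Only the 2 blocks with intensity above φ contribute runoff: 26.3, 43.2 mm/h.
Σ(I−φ)·Δt = d  ⇒  (26.3+43.2 − 2φ)·0.5 = 23.4
φ = (69.50 − 23.4/0.5) / 2 = 11.35 mm/h.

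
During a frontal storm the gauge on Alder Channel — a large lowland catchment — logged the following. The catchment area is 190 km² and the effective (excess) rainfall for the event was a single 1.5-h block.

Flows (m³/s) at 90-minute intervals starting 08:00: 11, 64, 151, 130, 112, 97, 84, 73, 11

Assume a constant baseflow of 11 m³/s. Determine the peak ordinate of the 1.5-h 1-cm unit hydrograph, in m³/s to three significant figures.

Direct runoff: 0.0, 53.0, 140.0, 119.0, 101.0, 86.0, 73.0, 62.0, 0.0 m³/s; ΣQ_DR = 634.0 m³/s, peak = 140.0 m³/s.
Runoff depth d = ΣQ_DR·Δt / A = 634.0 × 5400 / (190 km²) = 18.02 mm.
The 1-cm UH is the DRH scaled by (10 mm)/d, so U_p = 140.0 × 10/18.02 = 77.7 m³/s.

U_p ≈ 77.7 m³/s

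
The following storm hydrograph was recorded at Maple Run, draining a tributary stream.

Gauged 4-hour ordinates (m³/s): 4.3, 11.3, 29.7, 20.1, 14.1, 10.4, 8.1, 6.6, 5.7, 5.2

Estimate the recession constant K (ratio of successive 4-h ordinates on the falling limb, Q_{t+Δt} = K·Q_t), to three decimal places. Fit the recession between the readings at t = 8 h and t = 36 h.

Using the recession-limb readings at t = 8 h and t = 36 h: Q falls from 29.7 to 5.2 m³/s over 7 intervals.
K = (Q₂/Q₁)^(1/7) = (5.2/29.7)^(1/7) = 0.780.

K ≈ 0.780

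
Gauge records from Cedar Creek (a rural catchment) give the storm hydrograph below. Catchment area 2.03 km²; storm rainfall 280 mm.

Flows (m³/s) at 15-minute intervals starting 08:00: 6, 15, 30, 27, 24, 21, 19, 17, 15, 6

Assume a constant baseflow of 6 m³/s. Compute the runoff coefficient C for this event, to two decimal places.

ΣQ_DR = 120.0 m³/s; V = ΣQ_DR·Δt = 1.080 × 10^5 m³.
Runoff depth d = V / A = 53.20 mm.
C = d / P = 53.20 / 280 = 0.19.

C ≈ 0.19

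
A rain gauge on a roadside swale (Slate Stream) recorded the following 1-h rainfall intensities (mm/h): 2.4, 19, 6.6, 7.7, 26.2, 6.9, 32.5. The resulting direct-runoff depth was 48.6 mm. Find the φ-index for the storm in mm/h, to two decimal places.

Only the 3 blocks with intensity above φ contribute runoff: 19, 26.2, 32.5 mm/h.
Σ(I−φ)·Δt = d  ⇒  (19+26.2+32.5 − 3φ)·1 = 48.6
φ = (77.70 − 48.6/1) / 3 = 9.70 mm/h.

φ ≈ 9.70 mm/h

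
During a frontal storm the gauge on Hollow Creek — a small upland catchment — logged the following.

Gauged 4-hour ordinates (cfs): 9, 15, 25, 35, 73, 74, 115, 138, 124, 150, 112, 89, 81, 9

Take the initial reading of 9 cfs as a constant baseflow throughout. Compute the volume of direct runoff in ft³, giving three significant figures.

V ≈ 1.33 × 10^7 ft³

Direct-runoff ordinates (Q − Q_b): 0.0, 6.0, 16.0, 26.0, 64.0, 65.0, 106.0, 129.0, 115.0, 141.0, 103.0, 80.0, 72.0, 0.0 cfs.
ΣQ_DR = 923.0 cfs.
With Δt = 4 h = 14400 s, V = ΣQ_DR · Δt = 923.0 × 14400 = 1.33 × 10^7 ft³.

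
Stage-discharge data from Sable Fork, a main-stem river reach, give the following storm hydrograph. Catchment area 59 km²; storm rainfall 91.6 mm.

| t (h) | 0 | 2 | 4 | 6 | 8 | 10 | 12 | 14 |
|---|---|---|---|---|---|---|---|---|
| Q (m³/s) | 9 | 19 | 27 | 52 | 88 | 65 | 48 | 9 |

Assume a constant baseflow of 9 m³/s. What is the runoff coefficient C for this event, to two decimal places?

C ≈ 0.33

ΣQ_DR = 245.0 m³/s; V = ΣQ_DR·Δt = 1.764 × 10^6 m³.
Runoff depth d = V / A = 29.90 mm.
C = d / P = 29.90 / 91.6 = 0.33.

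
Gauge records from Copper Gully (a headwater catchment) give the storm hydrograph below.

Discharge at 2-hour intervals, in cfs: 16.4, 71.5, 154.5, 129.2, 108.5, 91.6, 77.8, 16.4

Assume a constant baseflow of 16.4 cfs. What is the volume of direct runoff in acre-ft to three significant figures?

V ≈ 88.4 acre-ft

Direct-runoff ordinates (Q − Q_b): 0.0, 55.1, 138.1, 112.8, 92.1, 75.2, 61.4, 0.0 cfs.
ΣQ_DR = 534.7 cfs.
With Δt = 2 h = 7200 s, V = ΣQ_DR · Δt = 534.7 × 7200 = 3.85 × 10^6 ft³ = 88.4 acre-ft.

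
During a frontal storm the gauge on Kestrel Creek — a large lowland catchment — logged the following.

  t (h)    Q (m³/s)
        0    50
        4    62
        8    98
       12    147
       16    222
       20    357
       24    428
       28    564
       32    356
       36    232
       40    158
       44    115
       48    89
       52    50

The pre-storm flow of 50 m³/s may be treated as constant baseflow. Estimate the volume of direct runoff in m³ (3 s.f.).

V ≈ 3.21 × 10^7 m³

Direct-runoff ordinates (Q − Q_b): 0.0, 12.0, 48.0, 97.0, 172.0, 307.0, 378.0, 514.0, 306.0, 182.0, 108.0, 65.0, 39.0, 0.0 m³/s.
ΣQ_DR = 2228 m³/s.
With Δt = 4 h = 14400 s, V = ΣQ_DR · Δt = 2228 × 14400 = 3.21 × 10^7 m³.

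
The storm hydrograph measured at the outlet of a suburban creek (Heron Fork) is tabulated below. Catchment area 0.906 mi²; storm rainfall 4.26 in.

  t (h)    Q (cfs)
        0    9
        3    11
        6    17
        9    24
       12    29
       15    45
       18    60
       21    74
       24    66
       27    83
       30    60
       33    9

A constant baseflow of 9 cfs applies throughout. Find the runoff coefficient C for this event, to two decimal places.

C ≈ 0.46

ΣQ_DR = 379.0 cfs; V = ΣQ_DR·Δt = 4.093 × 10^6 ft³.
Runoff depth d = V / A = 1.945 in.
C = d / P = 1.945 / 4.26 = 0.46.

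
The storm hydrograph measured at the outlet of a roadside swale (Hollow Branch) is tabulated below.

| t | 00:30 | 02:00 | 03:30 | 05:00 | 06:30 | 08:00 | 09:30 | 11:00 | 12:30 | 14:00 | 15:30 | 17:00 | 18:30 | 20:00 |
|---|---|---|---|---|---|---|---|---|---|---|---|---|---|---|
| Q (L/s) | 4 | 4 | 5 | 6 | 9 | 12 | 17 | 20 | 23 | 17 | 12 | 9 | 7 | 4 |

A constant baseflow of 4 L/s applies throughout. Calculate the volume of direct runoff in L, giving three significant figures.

V ≈ 5.02 × 10^5 L

Direct-runoff ordinates (Q − Q_b): 0.0, 0.0, 1.0, 2.0, 5.0, 8.0, 13.0, 16.0, 19.0, 13.0, 8.0, 5.0, 3.0, 0.0 L/s.
ΣQ_DR = 93.00 L/s.
With Δt = 1.5 h = 5400 s, V = ΣQ_DR · Δt = 93.00 × 5400 = 5.02 × 10^5 L.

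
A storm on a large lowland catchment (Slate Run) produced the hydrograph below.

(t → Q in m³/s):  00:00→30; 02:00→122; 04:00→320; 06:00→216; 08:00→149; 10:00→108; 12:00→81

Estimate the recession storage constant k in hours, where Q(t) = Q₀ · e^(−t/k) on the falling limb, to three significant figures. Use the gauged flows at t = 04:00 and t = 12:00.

k ≈ 5.82 h

On the falling limb, Q drops from 320 to 81 m³/s between t = 04:00 and t = 12:00 (Δt = 8 h).
k = −Δt / ln(Q₂/Q₁) = −8 / ln(81/320) = 5.82 h.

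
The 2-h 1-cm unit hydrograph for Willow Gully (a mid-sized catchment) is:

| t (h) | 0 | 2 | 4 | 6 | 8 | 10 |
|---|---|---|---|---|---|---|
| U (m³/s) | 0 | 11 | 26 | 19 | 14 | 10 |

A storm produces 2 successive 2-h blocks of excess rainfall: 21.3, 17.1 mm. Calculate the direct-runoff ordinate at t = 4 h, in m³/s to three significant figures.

Q ≈ 74.2 m³/s

By discrete convolution, Q_j = Σ (P_i / 10 mm) · U_{j−i}.
At t = 4 h (j=2): Q = (21.3/10)·26 + (17.1/10)·11 = 74.2 m³/s.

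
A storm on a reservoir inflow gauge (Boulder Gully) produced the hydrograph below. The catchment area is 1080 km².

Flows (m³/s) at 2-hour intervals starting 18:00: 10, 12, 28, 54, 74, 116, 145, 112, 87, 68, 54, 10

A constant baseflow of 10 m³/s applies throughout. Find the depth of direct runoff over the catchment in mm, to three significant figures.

Direct runoff: 0.0, 2.0, 18.0, 44.0, 64.0, 106.0, 135.0, 102.0, 77.0, 58.0, 44.0, 0.0 m³/s; ΣQ_DR = 650.0 m³/s.
V = ΣQ_DR · Δt = 650.0 × 7200 s = 4.680 × 10^6 m³.
Over A = 1080 km², depth = V / A = 4.33 mm.

d ≈ 4.33 mm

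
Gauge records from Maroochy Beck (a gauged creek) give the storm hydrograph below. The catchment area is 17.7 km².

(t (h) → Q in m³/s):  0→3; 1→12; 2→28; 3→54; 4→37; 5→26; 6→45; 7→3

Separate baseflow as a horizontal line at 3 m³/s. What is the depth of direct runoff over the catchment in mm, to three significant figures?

Direct runoff: 0.0, 9.0, 25.0, 51.0, 34.0, 23.0, 42.0, 0.0 m³/s; ΣQ_DR = 184.0 m³/s.
V = ΣQ_DR · Δt = 184.0 × 3600 s = 6.624 × 10^5 m³.
Over A = 17.7 km², depth = V / A = 37.4 mm.

d ≈ 37.4 mm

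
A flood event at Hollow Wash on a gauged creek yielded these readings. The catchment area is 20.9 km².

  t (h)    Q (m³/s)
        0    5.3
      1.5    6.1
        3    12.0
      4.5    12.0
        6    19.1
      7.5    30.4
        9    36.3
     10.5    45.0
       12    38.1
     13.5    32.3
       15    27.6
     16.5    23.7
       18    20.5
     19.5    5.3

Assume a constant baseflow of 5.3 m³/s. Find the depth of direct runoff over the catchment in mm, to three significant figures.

d ≈ 61.9 mm

Direct runoff: 0.0, 0.8, 6.7, 6.7, 13.8, 25.1, 31.0, 39.7, 32.8, 27.0, 22.3, 18.4, 15.2, 0.0 m³/s; ΣQ_DR = 239.5 m³/s.
V = ΣQ_DR · Δt = 239.5 × 5400 s = 1.293 × 10^6 m³.
Over A = 20.9 km², depth = V / A = 61.9 mm.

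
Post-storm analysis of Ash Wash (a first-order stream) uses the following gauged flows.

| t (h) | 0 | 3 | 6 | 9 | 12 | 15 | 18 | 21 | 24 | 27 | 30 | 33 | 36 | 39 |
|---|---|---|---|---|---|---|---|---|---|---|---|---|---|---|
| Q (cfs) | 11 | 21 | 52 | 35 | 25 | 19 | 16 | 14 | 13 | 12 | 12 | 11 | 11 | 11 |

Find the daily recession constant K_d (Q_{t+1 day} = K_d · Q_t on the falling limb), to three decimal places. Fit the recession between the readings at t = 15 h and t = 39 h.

Between t = 15 h and t = 39 h the flow falls from 19 to 11 cfs over 8×3 h = 24 h.
Per-interval ratio K = (11/19)^(1/8) = 0.9340; K_d = K^(24/3) = 0.579.

K_d ≈ 0.579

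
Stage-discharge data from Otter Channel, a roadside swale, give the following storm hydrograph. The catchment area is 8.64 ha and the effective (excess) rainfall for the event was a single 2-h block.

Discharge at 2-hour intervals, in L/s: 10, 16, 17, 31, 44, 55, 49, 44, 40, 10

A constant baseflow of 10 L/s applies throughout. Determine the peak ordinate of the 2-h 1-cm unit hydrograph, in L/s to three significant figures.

Direct runoff: 0.0, 6.0, 7.0, 21.0, 34.0, 45.0, 39.0, 34.0, 30.0, 0.0 L/s; ΣQ_DR = 216.0 L/s, peak = 45.0 L/s.
Runoff depth d = ΣQ_DR·Δt / A = 216.0 × 7200 / (8.64 ha) = 18.00 mm.
The 1-cm UH is the DRH scaled by (10 mm)/d, so U_p = 45.0 × 10/18.00 = 25.0 L/s.

U_p ≈ 25.0 L/s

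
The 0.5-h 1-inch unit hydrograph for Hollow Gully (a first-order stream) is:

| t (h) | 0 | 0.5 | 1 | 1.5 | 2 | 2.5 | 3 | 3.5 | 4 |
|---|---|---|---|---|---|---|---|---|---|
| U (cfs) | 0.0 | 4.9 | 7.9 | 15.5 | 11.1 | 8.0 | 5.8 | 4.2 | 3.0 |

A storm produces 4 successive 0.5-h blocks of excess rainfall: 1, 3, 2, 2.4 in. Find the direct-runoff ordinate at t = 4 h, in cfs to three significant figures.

Q ≈ 46.4 cfs

By discrete convolution, Q_j = Σ (P_i / 1 in) · U_{j−i}.
At t = 4 h (j=8): Q = (1/1)·3.0 + (3/1)·4.2 + (2/1)·5.8 + (2.4/1)·8.0 = 46.4 cfs.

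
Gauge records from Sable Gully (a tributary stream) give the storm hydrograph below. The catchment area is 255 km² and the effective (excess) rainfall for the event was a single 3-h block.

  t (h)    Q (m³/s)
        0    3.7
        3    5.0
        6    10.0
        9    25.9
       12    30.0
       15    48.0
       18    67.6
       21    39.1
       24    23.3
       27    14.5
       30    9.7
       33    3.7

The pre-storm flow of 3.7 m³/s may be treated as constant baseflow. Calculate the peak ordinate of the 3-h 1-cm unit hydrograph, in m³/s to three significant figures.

U_p ≈ 63.9 m³/s

Direct runoff: 0.0, 1.3, 6.3, 22.2, 26.3, 44.3, 63.9, 35.4, 19.6, 10.8, 6.0, 0.0 m³/s; ΣQ_DR = 236.1 m³/s, peak = 63.9 m³/s.
Runoff depth d = ΣQ_DR·Δt / A = 236.1 × 10800 / (255 km²) = 10.00 mm.
The 1-cm UH is the DRH scaled by (10 mm)/d, so U_p = 63.9 × 10/10.00 = 63.9 m³/s.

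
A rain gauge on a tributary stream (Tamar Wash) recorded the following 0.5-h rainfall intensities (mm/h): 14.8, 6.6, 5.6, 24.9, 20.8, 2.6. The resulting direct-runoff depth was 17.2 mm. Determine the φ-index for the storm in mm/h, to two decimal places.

Only the 3 blocks with intensity above φ contribute runoff: 14.8, 24.9, 20.8 mm/h.
Σ(I−φ)·Δt = d  ⇒  (14.8+24.9+20.8 − 3φ)·0.5 = 17.2
φ = (60.50 − 17.2/0.5) / 3 = 8.70 mm/h.

φ ≈ 8.70 mm/h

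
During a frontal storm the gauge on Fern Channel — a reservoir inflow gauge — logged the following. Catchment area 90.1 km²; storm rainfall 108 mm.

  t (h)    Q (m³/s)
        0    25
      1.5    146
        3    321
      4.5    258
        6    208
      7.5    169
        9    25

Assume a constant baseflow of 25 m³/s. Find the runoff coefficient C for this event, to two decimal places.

C ≈ 0.54

ΣQ_DR = 977.0 m³/s; V = ΣQ_DR·Δt = 5.276 × 10^6 m³.
Runoff depth d = V / A = 58.55 mm.
C = d / P = 58.55 / 108 = 0.54.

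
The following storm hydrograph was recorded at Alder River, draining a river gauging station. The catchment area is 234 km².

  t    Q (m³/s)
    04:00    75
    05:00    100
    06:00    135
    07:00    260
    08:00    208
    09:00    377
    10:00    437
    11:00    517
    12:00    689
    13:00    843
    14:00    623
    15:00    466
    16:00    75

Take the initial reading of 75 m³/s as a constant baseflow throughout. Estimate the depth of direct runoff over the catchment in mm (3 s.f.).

d ≈ 58.9 mm

Direct runoff: 0.0, 25.0, 60.0, 185.0, 133.0, 302.0, 362.0, 442.0, 614.0, 768.0, 548.0, 391.0, 0.0 m³/s; ΣQ_DR = 3830 m³/s.
V = ΣQ_DR · Δt = 3830 × 3600 s = 1.379 × 10^7 m³.
Over A = 234 km², depth = V / A = 58.9 mm.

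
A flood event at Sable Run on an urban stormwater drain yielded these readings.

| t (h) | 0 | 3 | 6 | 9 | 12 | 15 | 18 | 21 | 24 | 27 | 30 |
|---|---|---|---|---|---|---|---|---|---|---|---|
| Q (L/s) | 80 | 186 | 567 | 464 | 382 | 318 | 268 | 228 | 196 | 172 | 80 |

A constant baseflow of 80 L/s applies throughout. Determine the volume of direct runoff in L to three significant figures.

V ≈ 2.23 × 10^7 L

Direct-runoff ordinates (Q − Q_b): 0.0, 106.0, 487.0, 384.0, 302.0, 238.0, 188.0, 148.0, 116.0, 92.0, 0.0 L/s.
ΣQ_DR = 2061 L/s.
With Δt = 3 h = 10800 s, V = ΣQ_DR · Δt = 2061 × 10800 = 2.23 × 10^7 L.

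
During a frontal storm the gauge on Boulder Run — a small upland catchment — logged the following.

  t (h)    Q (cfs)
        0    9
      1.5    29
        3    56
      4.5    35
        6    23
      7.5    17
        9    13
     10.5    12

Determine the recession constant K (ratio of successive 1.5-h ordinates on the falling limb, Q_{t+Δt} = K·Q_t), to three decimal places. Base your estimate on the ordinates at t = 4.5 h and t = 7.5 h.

K ≈ 0.697

Using the recession-limb readings at t = 4.5 h and t = 7.5 h: Q falls from 35 to 17 cfs over 2 intervals.
K = (Q₂/Q₁)^(1/2) = (17/35)^(1/2) = 0.697.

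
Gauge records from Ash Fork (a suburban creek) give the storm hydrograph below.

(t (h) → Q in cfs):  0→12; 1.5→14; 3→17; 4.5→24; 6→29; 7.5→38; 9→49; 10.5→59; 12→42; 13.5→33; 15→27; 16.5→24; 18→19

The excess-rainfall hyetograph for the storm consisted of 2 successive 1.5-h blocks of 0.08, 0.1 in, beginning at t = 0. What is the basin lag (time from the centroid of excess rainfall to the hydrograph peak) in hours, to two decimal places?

Centroid of excess rainfall: t_c = Σ P_i·t̄_i / ΣP_i = 1.5833 h (block centres at 0.75, 2.25 h).
Hydrograph peak occurs at t = 10.5 h, so basin lag t_L = 10.5 − 1.5833 = 8.92 h.

t_L ≈ 8.92 h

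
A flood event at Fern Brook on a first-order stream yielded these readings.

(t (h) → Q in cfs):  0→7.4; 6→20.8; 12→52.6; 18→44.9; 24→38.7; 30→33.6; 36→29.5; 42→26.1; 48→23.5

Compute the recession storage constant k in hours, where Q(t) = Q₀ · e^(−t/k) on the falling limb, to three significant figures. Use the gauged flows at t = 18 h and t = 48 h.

On the falling limb, Q drops from 44.9 to 23.5 cfs between t = 18 h and t = 48 h (Δt = 30 h).
k = −Δt / ln(Q₂/Q₁) = −30 / ln(23.5/44.9) = 46.3 h.

k ≈ 46.3 h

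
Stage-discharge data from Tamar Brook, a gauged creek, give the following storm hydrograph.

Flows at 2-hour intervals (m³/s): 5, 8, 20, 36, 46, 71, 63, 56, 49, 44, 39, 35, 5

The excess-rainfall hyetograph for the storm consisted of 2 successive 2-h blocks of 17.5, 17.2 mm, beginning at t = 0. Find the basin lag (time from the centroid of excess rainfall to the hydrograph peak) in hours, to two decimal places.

Centroid of excess rainfall: t_c = Σ P_i·t̄_i / ΣP_i = 1.9914 h (block centres at 1, 3 h).
Hydrograph peak occurs at t = 10 h, so basin lag t_L = 10 − 1.9914 = 8.01 h.

t_L ≈ 8.01 h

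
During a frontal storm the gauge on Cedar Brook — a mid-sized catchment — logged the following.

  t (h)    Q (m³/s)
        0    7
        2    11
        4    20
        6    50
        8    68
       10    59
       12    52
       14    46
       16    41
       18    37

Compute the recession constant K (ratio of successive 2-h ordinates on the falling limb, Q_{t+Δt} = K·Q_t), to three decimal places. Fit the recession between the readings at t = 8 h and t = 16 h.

K ≈ 0.881

Using the recession-limb readings at t = 8 h and t = 16 h: Q falls from 68 to 41 m³/s over 4 intervals.
K = (Q₂/Q₁)^(1/4) = (41/68)^(1/4) = 0.881.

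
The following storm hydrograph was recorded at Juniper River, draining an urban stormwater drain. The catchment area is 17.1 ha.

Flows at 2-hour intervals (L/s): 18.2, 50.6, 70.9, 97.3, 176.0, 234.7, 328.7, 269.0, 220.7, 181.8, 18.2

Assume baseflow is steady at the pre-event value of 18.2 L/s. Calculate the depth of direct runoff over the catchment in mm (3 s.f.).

d ≈ 61.7 mm

Direct runoff: 0.0, 32.4, 52.7, 79.1, 157.8, 216.5, 310.5, 250.8, 202.5, 163.6, 0.0 L/s; ΣQ_DR = 1466 L/s.
V = ΣQ_DR · Δt = 1466 × 7200 s = 1.055 × 10^7 L.
Over A = 17.1 ha, depth = V / A = 61.7 mm.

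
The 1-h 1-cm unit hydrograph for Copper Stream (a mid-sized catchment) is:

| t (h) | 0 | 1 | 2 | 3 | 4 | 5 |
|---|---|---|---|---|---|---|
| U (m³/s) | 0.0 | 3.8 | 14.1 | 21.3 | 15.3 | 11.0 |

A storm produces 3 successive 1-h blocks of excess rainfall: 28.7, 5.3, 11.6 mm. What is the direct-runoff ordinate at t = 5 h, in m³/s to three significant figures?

By discrete convolution, Q_j = Σ (P_i / 10 mm) · U_{j−i}.
At t = 5 h (j=5): Q = (28.7/10)·11.0 + (5.3/10)·15.3 + (11.6/10)·21.3 = 64.4 m³/s.

Q ≈ 64.4 m³/s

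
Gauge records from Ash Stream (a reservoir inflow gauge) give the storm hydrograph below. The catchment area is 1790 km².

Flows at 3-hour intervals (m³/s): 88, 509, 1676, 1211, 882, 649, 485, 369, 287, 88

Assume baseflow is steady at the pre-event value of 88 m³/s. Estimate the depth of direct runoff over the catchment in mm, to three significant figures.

d ≈ 32.4 mm

Direct runoff: 0.0, 421.0, 1588.0, 1123.0, 794.0, 561.0, 397.0, 281.0, 199.0, 0.0 m³/s; ΣQ_DR = 5364 m³/s.
V = ΣQ_DR · Δt = 5364 × 10800 s = 5.793 × 10^7 m³.
Over A = 1790 km², depth = V / A = 32.4 mm.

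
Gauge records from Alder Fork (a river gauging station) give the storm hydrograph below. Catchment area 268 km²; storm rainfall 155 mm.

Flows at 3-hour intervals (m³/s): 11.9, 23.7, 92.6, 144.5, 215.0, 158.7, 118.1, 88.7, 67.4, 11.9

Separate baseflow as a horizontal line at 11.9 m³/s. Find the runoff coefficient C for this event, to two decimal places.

C ≈ 0.21

ΣQ_DR = 813.5 m³/s; V = ΣQ_DR·Δt = 8.786 × 10^6 m³.
Runoff depth d = V / A = 32.78 mm.
C = d / P = 32.78 / 155 = 0.21.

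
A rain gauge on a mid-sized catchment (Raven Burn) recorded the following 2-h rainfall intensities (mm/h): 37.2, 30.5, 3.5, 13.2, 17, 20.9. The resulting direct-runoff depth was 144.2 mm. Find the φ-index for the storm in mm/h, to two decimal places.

Only the 5 blocks with intensity above φ contribute runoff: 37.2, 30.5, 13.2, 17, 20.9 mm/h.
Σ(I−φ)·Δt = d  ⇒  (37.2+30.5+13.2+17+20.9 − 5φ)·2 = 144.2
φ = (118.8 − 144.2/2) / 5 = 9.34 mm/h.

φ ≈ 9.34 mm/h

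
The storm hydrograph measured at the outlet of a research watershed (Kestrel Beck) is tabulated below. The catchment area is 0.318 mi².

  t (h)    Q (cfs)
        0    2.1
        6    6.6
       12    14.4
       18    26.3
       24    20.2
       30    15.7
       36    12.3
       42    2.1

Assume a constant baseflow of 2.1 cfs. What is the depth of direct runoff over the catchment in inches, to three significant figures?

d ≈ 2.42 in

Direct runoff: 0.0, 4.5, 12.3, 24.2, 18.1, 13.6, 10.2, 0.0 cfs; ΣQ_DR = 82.90 cfs.
V = ΣQ_DR · Δt = 82.90 × 21600 s = 1.791 × 10^6 ft³.
Over A = 0.318 mi², depth = V / A = 2.42 in.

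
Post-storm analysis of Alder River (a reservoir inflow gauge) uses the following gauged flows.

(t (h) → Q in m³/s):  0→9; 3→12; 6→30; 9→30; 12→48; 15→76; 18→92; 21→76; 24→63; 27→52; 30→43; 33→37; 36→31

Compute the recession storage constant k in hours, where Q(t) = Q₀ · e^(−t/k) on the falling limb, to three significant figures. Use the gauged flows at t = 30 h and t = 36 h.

k ≈ 18.3 h

On the falling limb, Q drops from 43 to 31 m³/s between t = 30 h and t = 36 h (Δt = 6 h).
k = −Δt / ln(Q₂/Q₁) = −6 / ln(31/43) = 18.3 h.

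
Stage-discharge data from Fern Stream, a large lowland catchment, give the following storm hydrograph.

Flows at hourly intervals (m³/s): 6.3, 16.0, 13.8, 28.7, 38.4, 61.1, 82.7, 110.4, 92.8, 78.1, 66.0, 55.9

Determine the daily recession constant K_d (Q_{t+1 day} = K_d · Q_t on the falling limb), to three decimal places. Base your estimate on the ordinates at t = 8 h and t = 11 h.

K_d ≈ 0.017

Between t = 8 h and t = 11 h the flow falls from 92.8 to 55.9 m³/s over 3×1 h = 3 h.
Per-interval ratio K = (55.9/92.8)^(1/3) = 0.8445; K_d = K^(24/1) = 0.017.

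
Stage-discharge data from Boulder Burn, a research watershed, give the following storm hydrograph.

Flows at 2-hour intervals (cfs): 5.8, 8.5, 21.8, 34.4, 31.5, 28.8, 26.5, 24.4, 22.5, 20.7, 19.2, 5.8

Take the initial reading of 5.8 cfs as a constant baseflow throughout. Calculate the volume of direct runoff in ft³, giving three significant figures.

V ≈ 1.30 × 10^6 ft³

Direct-runoff ordinates (Q − Q_b): 0.0, 2.7, 16.0, 28.6, 25.7, 23.0, 20.7, 18.6, 16.7, 14.9, 13.4, 0.0 cfs.
ΣQ_DR = 180.3 cfs.
With Δt = 2 h = 7200 s, V = ΣQ_DR · Δt = 180.3 × 7200 = 1.30 × 10^6 ft³.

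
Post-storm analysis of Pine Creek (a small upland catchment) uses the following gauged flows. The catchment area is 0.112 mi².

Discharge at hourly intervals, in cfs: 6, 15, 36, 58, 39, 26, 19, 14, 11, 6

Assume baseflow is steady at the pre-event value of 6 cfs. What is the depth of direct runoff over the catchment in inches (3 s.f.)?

d ≈ 2.35 in

Direct runoff: 0.0, 9.0, 30.0, 52.0, 33.0, 20.0, 13.0, 8.0, 5.0, 0.0 cfs; ΣQ_DR = 170.0 cfs.
V = ΣQ_DR · Δt = 170.0 × 3600 s = 6.120 × 10^5 ft³.
Over A = 0.112 mi², depth = V / A = 2.35 in.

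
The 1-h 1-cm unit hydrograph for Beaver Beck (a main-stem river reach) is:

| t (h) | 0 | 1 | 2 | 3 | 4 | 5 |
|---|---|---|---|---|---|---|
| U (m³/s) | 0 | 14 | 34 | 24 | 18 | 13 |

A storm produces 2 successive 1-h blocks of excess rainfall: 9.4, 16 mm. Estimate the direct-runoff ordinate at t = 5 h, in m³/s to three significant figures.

By discrete convolution, Q_j = Σ (P_i / 10 mm) · U_{j−i}.
At t = 5 h (j=5): Q = (9.4/10)·13 + (16/10)·18 = 41.0 m³/s.

Q ≈ 41.0 m³/s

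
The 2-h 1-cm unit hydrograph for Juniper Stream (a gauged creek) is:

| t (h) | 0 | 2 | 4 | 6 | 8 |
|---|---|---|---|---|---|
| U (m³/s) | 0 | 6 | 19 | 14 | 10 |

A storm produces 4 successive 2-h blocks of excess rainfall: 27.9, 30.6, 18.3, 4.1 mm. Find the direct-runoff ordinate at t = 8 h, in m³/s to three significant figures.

Q ≈ 108 m³/s

By discrete convolution, Q_j = Σ (P_i / 10 mm) · U_{j−i}.
At t = 8 h (j=4): Q = (27.9/10)·10 + (30.6/10)·14 + (18.3/10)·19 + (4.1/10)·6 = 108 m³/s.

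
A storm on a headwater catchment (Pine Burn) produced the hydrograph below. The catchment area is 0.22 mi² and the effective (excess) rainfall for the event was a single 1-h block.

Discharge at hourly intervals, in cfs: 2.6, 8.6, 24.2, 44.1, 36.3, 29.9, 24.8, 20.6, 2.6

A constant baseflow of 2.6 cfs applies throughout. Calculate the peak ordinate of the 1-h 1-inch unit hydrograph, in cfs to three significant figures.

Direct runoff: 0.0, 6.0, 21.6, 41.5, 33.7, 27.3, 22.2, 18.0, 0.0 cfs; ΣQ_DR = 170.3 cfs, peak = 41.5 cfs.
Runoff depth d = ΣQ_DR·Δt / A = 170.3 × 3600 / (0.22 mi²) = 1.200 in.
The 1-inch UH is the DRH scaled by (1 in)/d, so U_p = 41.5 × 1/1.200 = 34.6 cfs.

U_p ≈ 34.6 cfs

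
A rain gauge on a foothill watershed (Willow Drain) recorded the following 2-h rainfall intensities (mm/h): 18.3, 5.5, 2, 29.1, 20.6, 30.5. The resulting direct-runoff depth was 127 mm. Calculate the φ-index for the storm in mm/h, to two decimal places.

Only the 4 blocks with intensity above φ contribute runoff: 18.3, 29.1, 20.6, 30.5 mm/h.
Σ(I−φ)·Δt = d  ⇒  (18.3+29.1+20.6+30.5 − 4φ)·2 = 127
φ = (98.50 − 127/2) / 4 = 8.75 mm/h.

φ ≈ 8.75 mm/h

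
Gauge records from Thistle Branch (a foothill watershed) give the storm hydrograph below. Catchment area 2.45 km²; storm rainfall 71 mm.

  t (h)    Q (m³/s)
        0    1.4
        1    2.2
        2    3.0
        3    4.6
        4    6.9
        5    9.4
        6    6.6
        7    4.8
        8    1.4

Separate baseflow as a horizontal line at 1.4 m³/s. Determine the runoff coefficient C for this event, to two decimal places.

C ≈ 0.57

ΣQ_DR = 27.70 m³/s; V = ΣQ_DR·Δt = 99720 m³.
Runoff depth d = V / A = 40.70 mm.
C = d / P = 40.70 / 71 = 0.57.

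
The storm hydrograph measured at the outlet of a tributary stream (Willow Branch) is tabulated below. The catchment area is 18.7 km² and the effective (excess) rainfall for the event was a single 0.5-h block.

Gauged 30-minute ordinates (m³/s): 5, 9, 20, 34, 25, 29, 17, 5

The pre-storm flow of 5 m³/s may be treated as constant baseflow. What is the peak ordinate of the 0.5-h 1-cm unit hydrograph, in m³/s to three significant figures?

U_p ≈ 29.0 m³/s

Direct runoff: 0.0, 4.0, 15.0, 29.0, 20.0, 24.0, 12.0, 0.0 m³/s; ΣQ_DR = 104.0 m³/s, peak = 29.0 m³/s.
Runoff depth d = ΣQ_DR·Δt / A = 104.0 × 1800 / (18.7 km²) = 10.01 mm.
The 1-cm UH is the DRH scaled by (10 mm)/d, so U_p = 29.0 × 10/10.01 = 29.0 m³/s.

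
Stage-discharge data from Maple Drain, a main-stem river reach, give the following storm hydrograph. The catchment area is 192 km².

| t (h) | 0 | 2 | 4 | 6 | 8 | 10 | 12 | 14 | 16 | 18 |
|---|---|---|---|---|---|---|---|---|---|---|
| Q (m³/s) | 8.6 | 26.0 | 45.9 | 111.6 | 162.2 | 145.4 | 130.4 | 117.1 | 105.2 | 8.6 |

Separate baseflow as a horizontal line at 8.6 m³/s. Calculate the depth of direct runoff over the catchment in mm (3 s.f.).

Direct runoff: 0.0, 17.4, 37.3, 103.0, 153.6, 136.8, 121.8, 108.5, 96.6, 0.0 m³/s; ΣQ_DR = 775.0 m³/s.
V = ΣQ_DR · Δt = 775.0 × 7200 s = 5.580 × 10^6 m³.
Over A = 192 km², depth = V / A = 29.1 mm.

d ≈ 29.1 mm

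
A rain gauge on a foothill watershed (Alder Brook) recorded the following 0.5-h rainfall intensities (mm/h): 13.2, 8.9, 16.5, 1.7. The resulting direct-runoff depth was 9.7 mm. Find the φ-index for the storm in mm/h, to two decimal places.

φ ≈ 6.40 mm/h

Only the 3 blocks with intensity above φ contribute runoff: 13.2, 8.9, 16.5 mm/h.
Σ(I−φ)·Δt = d  ⇒  (13.2+8.9+16.5 − 3φ)·0.5 = 9.7
φ = (38.60 − 9.7/0.5) / 3 = 6.40 mm/h.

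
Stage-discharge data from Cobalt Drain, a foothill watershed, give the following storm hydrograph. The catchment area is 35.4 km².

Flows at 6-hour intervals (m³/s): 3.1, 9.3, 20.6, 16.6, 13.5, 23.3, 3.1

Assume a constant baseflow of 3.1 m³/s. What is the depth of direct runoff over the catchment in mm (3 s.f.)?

d ≈ 41.4 mm

Direct runoff: 0.0, 6.2, 17.5, 13.5, 10.4, 20.2, 0.0 m³/s; ΣQ_DR = 67.80 m³/s.
V = ΣQ_DR · Δt = 67.80 × 21600 s = 1.464 × 10^6 m³.
Over A = 35.4 km², depth = V / A = 41.4 mm.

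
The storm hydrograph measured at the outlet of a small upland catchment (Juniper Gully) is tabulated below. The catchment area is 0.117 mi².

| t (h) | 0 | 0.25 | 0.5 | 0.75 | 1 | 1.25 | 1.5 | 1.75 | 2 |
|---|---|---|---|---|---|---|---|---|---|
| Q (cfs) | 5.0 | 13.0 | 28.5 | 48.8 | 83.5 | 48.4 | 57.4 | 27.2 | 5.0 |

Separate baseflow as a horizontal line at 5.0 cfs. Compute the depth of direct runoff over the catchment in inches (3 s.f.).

d ≈ 0.900 in

Direct runoff: 0.0, 8.0, 23.5, 43.8, 78.5, 43.4, 52.4, 22.2, 0.0 cfs; ΣQ_DR = 271.8 cfs.
V = ΣQ_DR · Δt = 271.8 × 900 s = 2.446 × 10^5 ft³.
Over A = 0.117 mi², depth = V / A = 0.900 in.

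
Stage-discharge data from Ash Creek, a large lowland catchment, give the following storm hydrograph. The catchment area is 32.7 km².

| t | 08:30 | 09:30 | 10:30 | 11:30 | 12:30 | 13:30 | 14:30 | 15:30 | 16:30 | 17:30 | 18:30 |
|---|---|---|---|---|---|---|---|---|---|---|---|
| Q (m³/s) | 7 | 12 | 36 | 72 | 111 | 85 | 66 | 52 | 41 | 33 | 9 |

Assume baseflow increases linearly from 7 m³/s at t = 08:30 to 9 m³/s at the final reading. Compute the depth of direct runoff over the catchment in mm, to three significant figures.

Direct runoff: 0.00, 4.80, 28.60, 64.40, 103.20, 77.00, 57.80, 43.60, 32.40, 24.20, 0.00 m³/s; ΣQ_DR = 436.0 m³/s.
V = ΣQ_DR · Δt = 436.0 × 3600 s = 1.570 × 10^6 m³.
Over A = 32.7 km², depth = V / A = 48.0 mm.

d ≈ 48.0 mm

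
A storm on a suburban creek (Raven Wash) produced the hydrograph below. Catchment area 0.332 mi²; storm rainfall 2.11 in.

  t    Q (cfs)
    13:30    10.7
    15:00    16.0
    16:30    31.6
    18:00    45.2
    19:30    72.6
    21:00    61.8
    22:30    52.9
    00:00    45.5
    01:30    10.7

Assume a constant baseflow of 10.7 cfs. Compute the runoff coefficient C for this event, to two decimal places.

ΣQ_DR = 250.7 cfs; V = ΣQ_DR·Δt = 1.354 × 10^6 ft³.
Runoff depth d = V / A = 1.755 in.
C = d / P = 1.755 / 2.11 = 0.83.

C ≈ 0.83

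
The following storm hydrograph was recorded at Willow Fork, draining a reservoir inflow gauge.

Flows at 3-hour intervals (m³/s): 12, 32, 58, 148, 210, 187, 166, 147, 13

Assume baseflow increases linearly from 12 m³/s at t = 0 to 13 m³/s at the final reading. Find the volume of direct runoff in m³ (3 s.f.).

V ≈ 9.29 × 10^6 m³

Direct-runoff ordinates (Q − Q_b): 0.00, 19.88, 45.75, 135.62, 197.50, 174.38, 153.25, 134.12, 0.00 m³/s.
ΣQ_DR = 860.5 m³/s.
With Δt = 3 h = 10800 s, V = ΣQ_DR · Δt = 860.5 × 10800 = 9.29 × 10^6 m³.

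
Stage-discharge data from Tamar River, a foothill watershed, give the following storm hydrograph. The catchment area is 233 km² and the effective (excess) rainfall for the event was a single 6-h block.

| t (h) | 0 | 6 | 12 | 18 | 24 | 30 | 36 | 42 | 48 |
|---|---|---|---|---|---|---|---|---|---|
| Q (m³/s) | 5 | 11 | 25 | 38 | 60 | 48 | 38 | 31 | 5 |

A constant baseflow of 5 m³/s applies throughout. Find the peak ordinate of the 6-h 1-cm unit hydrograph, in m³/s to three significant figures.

U_p ≈ 27.5 m³/s

Direct runoff: 0.0, 6.0, 20.0, 33.0, 55.0, 43.0, 33.0, 26.0, 0.0 m³/s; ΣQ_DR = 216.0 m³/s, peak = 55.0 m³/s.
Runoff depth d = ΣQ_DR·Δt / A = 216.0 × 21600 / (233 km²) = 20.02 mm.
The 1-cm UH is the DRH scaled by (10 mm)/d, so U_p = 55.0 × 10/20.02 = 27.5 m³/s.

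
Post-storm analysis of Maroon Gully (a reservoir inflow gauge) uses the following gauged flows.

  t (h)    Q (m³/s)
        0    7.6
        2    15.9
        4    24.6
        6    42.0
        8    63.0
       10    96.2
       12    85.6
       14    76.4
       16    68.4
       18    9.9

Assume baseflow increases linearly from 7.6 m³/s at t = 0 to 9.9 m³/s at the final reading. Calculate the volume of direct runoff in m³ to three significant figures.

Direct-runoff ordinates (Q − Q_b): 0.00, 8.04, 16.49, 33.63, 54.38, 87.32, 76.47, 67.01, 58.76, 0.00 m³/s.
ΣQ_DR = 402.1 m³/s.
With Δt = 2 h = 7200 s, V = ΣQ_DR · Δt = 402.1 × 7200 = 2.90 × 10^6 m³.

V ≈ 2.90 × 10^6 m³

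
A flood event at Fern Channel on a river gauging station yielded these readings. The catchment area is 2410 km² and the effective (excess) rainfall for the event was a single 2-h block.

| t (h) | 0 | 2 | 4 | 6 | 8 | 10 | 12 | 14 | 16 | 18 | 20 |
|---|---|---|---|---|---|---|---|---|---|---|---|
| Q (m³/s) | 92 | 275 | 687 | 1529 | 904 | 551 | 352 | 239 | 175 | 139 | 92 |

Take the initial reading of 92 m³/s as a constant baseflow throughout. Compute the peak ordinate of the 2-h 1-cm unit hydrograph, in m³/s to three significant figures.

U_p ≈ 1200 m³/s

Direct runoff: 0.0, 183.0, 595.0, 1437.0, 812.0, 459.0, 260.0, 147.0, 83.0, 47.0, 0.0 m³/s; ΣQ_DR = 4023 m³/s, peak = 1437.0 m³/s.
Runoff depth d = ΣQ_DR·Δt / A = 4023 × 7200 / (2410 km²) = 12.02 mm.
The 1-cm UH is the DRH scaled by (10 mm)/d, so U_p = 1437.0 × 10/12.02 = 1200 m³/s.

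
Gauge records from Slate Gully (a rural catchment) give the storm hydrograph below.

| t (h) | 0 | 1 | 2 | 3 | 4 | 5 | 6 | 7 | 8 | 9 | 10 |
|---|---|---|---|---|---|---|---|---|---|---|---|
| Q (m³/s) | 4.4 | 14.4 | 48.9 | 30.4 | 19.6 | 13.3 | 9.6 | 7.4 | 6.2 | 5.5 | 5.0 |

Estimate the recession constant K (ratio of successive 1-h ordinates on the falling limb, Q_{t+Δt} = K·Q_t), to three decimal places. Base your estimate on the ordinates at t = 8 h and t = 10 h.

K ≈ 0.898

Using the recession-limb readings at t = 8 h and t = 10 h: Q falls from 6.2 to 5.0 m³/s over 2 intervals.
K = (Q₂/Q₁)^(1/2) = (5.0/6.2)^(1/2) = 0.898.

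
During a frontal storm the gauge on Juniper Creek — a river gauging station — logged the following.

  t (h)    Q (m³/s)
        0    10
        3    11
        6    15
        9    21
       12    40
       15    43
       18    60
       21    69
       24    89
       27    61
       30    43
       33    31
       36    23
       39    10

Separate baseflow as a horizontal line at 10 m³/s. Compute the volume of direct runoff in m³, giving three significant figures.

V ≈ 4.17 × 10^6 m³

Direct-runoff ordinates (Q − Q_b): 0.0, 1.0, 5.0, 11.0, 30.0, 33.0, 50.0, 59.0, 79.0, 51.0, 33.0, 21.0, 13.0, 0.0 m³/s.
ΣQ_DR = 386.0 m³/s.
With Δt = 3 h = 10800 s, V = ΣQ_DR · Δt = 386.0 × 10800 = 4.17 × 10^6 m³.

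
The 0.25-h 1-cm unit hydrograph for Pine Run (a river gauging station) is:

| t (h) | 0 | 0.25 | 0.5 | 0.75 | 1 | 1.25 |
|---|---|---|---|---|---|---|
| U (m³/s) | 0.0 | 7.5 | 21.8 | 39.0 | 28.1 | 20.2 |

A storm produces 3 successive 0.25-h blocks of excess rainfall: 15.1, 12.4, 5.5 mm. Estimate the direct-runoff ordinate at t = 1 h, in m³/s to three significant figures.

Q ≈ 103 m³/s

By discrete convolution, Q_j = Σ (P_i / 10 mm) · U_{j−i}.
At t = 1 h (j=4): Q = (15.1/10)·28.1 + (12.4/10)·39.0 + (5.5/10)·21.8 = 103 m³/s.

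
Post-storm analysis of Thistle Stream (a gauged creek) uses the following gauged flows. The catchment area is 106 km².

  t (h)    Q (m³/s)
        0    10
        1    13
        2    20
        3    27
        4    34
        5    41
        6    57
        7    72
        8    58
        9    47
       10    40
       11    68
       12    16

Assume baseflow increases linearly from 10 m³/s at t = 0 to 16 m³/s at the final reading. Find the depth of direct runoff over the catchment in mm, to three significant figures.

d ≈ 11.3 mm

Direct runoff: 0.00, 2.50, 9.00, 15.50, 22.00, 28.50, 44.00, 58.50, 44.00, 32.50, 25.00, 52.50, 0.00 m³/s; ΣQ_DR = 334.0 m³/s.
V = ΣQ_DR · Δt = 334.0 × 3600 s = 1.202 × 10^6 m³.
Over A = 106 km², depth = V / A = 11.3 mm.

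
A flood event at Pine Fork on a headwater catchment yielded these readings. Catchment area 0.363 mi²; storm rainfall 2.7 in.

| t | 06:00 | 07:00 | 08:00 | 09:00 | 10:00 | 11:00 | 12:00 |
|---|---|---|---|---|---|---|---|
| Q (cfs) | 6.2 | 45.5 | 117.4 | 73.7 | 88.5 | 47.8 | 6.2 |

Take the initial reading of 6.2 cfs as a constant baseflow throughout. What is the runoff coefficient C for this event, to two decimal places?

ΣQ_DR = 341.9 cfs; V = ΣQ_DR·Δt = 1.231 × 10^6 ft³.
Runoff depth d = V / A = 1.460 in.
C = d / P = 1.460 / 2.7 = 0.54.

C ≈ 0.54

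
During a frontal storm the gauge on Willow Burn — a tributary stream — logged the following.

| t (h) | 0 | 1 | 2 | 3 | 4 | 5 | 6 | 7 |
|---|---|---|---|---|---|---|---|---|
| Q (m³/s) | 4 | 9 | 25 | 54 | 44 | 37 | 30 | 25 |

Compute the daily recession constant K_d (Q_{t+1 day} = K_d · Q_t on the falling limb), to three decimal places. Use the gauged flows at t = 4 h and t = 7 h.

Between t = 4 h and t = 7 h the flow falls from 44 to 25 m³/s over 3×1 h = 3 h.
Per-interval ratio K = (25/44)^(1/3) = 0.8283; K_d = K^(24/1) = 0.011.

K_d ≈ 0.011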